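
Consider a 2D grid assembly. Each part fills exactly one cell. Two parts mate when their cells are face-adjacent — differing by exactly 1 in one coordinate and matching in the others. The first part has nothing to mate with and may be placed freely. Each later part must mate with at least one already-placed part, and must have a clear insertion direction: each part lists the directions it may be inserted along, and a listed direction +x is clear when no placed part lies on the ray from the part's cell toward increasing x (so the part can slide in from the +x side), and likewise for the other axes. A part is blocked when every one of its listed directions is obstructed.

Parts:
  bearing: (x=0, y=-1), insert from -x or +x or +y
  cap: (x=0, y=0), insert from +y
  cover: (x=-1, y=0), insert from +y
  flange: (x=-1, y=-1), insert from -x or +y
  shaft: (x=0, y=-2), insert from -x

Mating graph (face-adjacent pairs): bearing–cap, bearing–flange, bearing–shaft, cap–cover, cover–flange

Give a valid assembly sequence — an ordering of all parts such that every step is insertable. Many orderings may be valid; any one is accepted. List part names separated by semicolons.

flange; bearing; shaft; cap; cover

1. flange@(-1, -1) [-x clear] — {flange}
2. bearing@(0, -1) [+x clear] — {bearing, flange}
3. shaft@(0, -2) [-x clear] — {bearing, flange, shaft}
4. cap@(0, 0) [+y clear] — {bearing, cap, flange, shaft}
5. cover@(-1, 0) [+y clear] — {bearing, cap, cover, flange, shaft}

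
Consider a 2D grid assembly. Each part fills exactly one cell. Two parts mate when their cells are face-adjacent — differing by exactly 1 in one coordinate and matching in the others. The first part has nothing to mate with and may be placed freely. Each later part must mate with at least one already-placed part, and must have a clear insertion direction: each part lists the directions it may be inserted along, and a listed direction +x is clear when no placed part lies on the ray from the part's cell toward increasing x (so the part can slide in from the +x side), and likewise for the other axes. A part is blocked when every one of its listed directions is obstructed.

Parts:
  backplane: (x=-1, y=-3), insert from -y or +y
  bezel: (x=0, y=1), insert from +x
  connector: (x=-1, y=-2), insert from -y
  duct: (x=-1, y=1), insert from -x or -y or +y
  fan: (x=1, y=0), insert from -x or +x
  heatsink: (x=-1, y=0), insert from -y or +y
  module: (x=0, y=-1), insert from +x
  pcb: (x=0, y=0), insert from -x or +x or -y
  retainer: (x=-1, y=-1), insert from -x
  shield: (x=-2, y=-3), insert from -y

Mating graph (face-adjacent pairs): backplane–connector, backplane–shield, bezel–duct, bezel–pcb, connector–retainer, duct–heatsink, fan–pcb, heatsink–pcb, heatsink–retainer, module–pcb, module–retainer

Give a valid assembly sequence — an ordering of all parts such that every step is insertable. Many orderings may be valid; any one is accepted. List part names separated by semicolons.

heatsink; retainer; connector; pcb; module; duct; backplane; shield; fan; bezel

1. heatsink@(-1, 0) [-y clear] — {heatsink}
2. retainer@(-1, -1) [-x clear] — {heatsink, retainer}
3. connector@(-1, -2) [-y clear] — {connector, heatsink, retainer}
4. pcb@(0, 0) [+x clear] — {connector, heatsink, pcb, retainer}
5. module@(0, -1) [+x clear] — {connector, heatsink, module, pcb, retainer}
6. duct@(-1, 1) [-x clear] — {connector, duct, heatsink, module, pcb, retainer}
7. backplane@(-1, -3) [-y clear] — {backplane, connector, duct, heatsink, module, pcb, retainer}
8. shield@(-2, -3) [-y clear] — {backplane, connector, duct, heatsink, module, pcb, retainer, shield}
9. fan@(1, 0) [+x clear] — {backplane, connector, duct, fan, heatsink, module, pcb, retainer, shield}
10. bezel@(0, 1) [+x clear] — {backplane, bezel, connector, duct, fan, heatsink, module, pcb, retainer, shield}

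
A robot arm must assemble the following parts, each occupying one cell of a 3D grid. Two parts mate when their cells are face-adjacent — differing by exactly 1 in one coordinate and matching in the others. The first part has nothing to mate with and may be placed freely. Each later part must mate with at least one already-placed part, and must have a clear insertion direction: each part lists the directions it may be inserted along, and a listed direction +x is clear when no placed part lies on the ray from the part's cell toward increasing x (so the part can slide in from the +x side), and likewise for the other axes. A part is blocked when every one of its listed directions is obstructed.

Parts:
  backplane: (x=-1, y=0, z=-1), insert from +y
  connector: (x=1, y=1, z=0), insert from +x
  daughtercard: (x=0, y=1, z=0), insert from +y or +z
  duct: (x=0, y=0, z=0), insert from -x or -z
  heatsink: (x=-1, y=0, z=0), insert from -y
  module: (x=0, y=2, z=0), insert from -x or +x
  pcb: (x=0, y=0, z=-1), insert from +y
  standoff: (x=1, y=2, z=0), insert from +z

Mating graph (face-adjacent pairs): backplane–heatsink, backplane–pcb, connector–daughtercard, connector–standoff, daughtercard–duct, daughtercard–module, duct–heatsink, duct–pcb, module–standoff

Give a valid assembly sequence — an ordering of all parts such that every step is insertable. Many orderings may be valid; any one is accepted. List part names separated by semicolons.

daughtercard; connector; duct; module; standoff; pcb; backplane; heatsink

1. daughtercard@(0, 1, 0) [+y clear] — {daughtercard}
2. connector@(1, 1, 0) [+x clear] — {connector, daughtercard}
3. duct@(0, 0, 0) [-x clear] — {connector, daughtercard, duct}
4. module@(0, 2, 0) [-x clear] — {connector, daughtercard, duct, module}
5. standoff@(1, 2, 0) [+z clear] — {connector, daughtercard, duct, module, standoff}
6. pcb@(0, 0, -1) [+y clear] — {connector, daughtercard, duct, module, pcb, standoff}
7. backplane@(-1, 0, -1) [+y clear] — {backplane, connector, daughtercard, duct, module, pcb, standoff}
8. heatsink@(-1, 0, 0) [-y clear] — {backplane, connector, daughtercard, duct, heatsink, module, pcb, standoff}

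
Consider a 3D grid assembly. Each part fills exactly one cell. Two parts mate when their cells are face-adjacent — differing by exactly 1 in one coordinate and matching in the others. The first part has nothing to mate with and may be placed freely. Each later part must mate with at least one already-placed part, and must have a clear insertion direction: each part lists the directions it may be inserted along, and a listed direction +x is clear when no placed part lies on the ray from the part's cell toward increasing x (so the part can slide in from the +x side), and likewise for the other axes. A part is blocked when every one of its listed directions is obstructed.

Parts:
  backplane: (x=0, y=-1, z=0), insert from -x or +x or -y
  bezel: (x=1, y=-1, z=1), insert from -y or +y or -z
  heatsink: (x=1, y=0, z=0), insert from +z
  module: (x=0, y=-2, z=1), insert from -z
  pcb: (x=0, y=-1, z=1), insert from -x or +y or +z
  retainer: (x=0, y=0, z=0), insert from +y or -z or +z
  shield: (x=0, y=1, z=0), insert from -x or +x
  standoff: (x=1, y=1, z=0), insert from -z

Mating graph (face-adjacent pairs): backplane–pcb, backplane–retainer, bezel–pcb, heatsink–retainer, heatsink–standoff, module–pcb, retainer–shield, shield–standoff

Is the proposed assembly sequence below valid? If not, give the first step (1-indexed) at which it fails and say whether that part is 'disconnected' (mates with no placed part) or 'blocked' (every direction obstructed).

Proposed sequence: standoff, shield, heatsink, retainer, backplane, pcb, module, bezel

Valid

1. standoff@(1, 1, 0) [-z clear] — {standoff}
2. shield@(0, 1, 0) [-x clear] — {shield, standoff}
3. heatsink@(1, 0, 0) [+z clear] — {heatsink, shield, standoff}
4. retainer@(0, 0, 0) [-z clear] — {heatsink, retainer, shield, standoff}
5. backplane@(0, -1, 0) [-x clear] — {backplane, heatsink, retainer, shield, standoff}
6. pcb@(0, -1, 1) [-x clear] — {backplane, heatsink, pcb, retainer, shield, standoff}
7. module@(0, -2, 1) [-z clear] — {backplane, heatsink, module, pcb, retainer, shield, standoff}
8. bezel@(1, -1, 1) [-y clear] — {backplane, bezel, heatsink, module, pcb, retainer, shield, standoff}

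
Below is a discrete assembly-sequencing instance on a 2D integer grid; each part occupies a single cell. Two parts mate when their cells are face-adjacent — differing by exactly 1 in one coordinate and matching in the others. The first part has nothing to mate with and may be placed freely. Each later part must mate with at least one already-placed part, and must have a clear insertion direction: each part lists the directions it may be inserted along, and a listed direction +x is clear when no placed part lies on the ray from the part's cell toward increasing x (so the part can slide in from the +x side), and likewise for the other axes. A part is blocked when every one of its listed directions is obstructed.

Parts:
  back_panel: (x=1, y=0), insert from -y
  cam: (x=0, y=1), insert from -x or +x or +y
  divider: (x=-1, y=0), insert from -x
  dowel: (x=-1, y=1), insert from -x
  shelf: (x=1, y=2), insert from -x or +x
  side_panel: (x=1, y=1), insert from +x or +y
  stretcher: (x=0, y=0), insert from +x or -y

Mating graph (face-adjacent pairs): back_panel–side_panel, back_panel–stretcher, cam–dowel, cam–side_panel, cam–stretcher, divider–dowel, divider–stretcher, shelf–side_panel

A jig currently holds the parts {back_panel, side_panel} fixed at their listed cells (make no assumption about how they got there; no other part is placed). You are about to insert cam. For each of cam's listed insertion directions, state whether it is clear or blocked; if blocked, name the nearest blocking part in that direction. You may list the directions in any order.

-x: ray from cam(0, 1) has no placed part ⇒ clear
+x: nearest on ray is side_panel@(1, 1) ⇒ blocked
+y: ray from cam(0, 1) has no placed part ⇒ clear

+x: blocked by side_panel; +y: clear; -x: clear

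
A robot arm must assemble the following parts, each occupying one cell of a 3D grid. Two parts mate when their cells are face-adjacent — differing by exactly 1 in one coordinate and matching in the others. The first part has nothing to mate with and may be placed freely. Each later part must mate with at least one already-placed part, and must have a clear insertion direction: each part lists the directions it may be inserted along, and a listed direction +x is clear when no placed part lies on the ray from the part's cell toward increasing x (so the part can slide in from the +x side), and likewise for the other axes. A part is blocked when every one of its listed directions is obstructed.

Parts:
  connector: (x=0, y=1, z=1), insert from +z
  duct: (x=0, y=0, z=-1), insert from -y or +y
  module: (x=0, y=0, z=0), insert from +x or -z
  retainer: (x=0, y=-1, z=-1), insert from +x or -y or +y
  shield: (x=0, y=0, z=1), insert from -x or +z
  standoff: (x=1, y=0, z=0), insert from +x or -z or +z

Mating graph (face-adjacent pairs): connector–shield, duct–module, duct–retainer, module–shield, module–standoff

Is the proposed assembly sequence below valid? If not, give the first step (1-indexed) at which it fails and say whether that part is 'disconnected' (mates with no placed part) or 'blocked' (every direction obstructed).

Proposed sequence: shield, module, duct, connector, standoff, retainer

Valid

1. shield@(0, 0, 1) [-x clear] — {shield}
2. module@(0, 0, 0) [+x clear] — {module, shield}
3. duct@(0, 0, -1) [-y clear] — {duct, module, shield}
4. connector@(0, 1, 1) [+z clear] — {connector, duct, module, shield}
5. standoff@(1, 0, 0) [+x clear] — {connector, duct, module, shield, standoff}
6. retainer@(0, -1, -1) [+x clear] — {connector, duct, module, retainer, shield, standoff}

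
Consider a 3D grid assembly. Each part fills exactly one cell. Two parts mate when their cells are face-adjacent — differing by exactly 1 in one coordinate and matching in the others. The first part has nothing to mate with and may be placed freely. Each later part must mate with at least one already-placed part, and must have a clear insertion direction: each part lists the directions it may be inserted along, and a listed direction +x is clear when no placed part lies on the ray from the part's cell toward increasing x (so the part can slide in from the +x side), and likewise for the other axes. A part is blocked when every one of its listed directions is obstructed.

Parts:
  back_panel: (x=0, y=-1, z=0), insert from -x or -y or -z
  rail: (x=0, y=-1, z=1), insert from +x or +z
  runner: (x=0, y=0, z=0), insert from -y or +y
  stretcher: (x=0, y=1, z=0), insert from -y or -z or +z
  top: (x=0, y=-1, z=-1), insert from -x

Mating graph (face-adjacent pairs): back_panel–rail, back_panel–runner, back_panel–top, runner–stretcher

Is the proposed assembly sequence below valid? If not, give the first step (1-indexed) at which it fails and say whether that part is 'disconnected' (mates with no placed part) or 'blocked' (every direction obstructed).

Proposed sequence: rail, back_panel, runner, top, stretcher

1. rail@(0, -1, 1) [+x clear] — {rail}
2. back_panel@(0, -1, 0) [-x clear] — {back_panel, rail}
3. runner@(0, 0, 0) [+y clear] — {back_panel, rail, runner}
4. top@(0, -1, -1) [-x clear] — {back_panel, rail, runner, top}
5. stretcher@(0, 1, 0) [-z clear] — {back_panel, rail, runner, stretcher, top}

Valid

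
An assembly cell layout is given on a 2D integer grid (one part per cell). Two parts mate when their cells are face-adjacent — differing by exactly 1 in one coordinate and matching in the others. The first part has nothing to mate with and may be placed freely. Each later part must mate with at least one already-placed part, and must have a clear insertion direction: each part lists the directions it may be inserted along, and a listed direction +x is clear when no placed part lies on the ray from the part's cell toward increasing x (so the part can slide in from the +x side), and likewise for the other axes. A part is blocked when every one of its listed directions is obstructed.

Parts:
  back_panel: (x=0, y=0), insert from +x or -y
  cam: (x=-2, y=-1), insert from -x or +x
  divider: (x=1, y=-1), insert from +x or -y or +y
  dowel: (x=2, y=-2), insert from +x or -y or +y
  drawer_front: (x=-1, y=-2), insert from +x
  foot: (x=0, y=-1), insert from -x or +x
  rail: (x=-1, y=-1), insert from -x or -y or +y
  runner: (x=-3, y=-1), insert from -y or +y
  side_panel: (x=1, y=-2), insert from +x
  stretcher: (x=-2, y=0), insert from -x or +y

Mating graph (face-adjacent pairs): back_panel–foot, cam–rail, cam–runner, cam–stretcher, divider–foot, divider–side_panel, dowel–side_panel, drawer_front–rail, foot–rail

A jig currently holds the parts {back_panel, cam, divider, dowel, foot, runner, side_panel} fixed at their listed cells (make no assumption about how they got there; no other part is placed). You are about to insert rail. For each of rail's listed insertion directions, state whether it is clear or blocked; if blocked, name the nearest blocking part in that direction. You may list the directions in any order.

-x: nearest on ray is cam@(-2, -1) ⇒ blocked
-y: ray from rail(-1, -1) has no placed part ⇒ clear
+y: ray from rail(-1, -1) has no placed part ⇒ clear

+y: clear; -x: blocked by cam; -y: clear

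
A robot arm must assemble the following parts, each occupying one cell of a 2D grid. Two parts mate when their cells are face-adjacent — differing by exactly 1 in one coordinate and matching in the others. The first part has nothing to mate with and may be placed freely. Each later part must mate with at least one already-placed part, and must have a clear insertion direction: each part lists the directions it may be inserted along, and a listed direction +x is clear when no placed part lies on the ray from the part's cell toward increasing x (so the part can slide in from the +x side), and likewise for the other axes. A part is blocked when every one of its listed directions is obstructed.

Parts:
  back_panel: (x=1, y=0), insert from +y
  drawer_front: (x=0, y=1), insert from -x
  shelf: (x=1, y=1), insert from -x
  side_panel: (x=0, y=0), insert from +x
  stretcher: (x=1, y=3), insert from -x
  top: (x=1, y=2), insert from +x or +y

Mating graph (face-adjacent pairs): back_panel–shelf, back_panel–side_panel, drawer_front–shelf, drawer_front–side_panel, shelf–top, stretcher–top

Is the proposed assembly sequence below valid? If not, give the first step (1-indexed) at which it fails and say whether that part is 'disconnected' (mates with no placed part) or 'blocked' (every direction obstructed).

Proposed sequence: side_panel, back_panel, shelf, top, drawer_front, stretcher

Valid

1. side_panel@(0, 0) [+x clear] — {side_panel}
2. back_panel@(1, 0) [+y clear] — {back_panel, side_panel}
3. shelf@(1, 1) [-x clear] — {back_panel, shelf, side_panel}
4. top@(1, 2) [+x clear] — {back_panel, shelf, side_panel, top}
5. drawer_front@(0, 1) [-x clear] — {back_panel, drawer_front, shelf, side_panel, top}
6. stretcher@(1, 3) [-x clear] — {back_panel, drawer_front, shelf, side_panel, stretcher, top}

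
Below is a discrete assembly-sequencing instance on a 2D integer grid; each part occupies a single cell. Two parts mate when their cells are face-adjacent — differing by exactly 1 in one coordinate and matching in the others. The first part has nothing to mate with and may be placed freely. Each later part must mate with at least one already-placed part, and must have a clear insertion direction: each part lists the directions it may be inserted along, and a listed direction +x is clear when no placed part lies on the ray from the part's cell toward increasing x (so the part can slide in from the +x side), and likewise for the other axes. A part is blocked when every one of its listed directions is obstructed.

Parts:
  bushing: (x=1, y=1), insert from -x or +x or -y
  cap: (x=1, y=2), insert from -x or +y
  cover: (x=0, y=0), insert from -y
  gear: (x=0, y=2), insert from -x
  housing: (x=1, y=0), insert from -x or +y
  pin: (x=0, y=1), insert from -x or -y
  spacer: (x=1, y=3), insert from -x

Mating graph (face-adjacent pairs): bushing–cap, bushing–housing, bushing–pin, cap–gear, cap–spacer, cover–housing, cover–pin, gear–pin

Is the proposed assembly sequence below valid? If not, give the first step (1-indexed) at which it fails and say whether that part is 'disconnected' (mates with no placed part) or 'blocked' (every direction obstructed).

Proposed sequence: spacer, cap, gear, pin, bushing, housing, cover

1. spacer@(1, 3) [-x clear] — {spacer}
2. cap@(1, 2) [-x clear] — {cap, spacer}
3. gear@(0, 2) [-x clear] — {cap, gear, spacer}
4. pin@(0, 1) [-x clear] — {cap, gear, pin, spacer}
5. bushing@(1, 1) [+x clear] — {bushing, cap, gear, pin, spacer}
6. housing@(1, 0) [-x clear] — {bushing, cap, gear, housing, pin, spacer}
7. cover@(0, 0) [-y clear] — {bushing, cap, cover, gear, housing, pin, spacer}

Valid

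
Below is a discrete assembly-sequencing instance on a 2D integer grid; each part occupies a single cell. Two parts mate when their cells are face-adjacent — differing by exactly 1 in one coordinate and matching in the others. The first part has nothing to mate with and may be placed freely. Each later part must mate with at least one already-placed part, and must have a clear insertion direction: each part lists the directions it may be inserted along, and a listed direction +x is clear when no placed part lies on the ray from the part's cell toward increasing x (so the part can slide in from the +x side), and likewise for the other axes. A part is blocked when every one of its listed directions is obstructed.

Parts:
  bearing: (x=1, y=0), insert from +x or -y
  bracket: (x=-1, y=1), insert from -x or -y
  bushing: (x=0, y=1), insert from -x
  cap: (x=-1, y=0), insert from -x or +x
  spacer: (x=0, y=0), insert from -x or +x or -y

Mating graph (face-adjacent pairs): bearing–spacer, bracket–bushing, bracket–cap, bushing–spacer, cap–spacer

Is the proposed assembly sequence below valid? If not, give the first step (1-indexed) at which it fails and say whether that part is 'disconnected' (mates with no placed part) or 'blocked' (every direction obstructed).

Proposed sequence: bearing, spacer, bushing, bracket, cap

1. bearing@(1, 0) [+x clear] — {bearing}
2. spacer@(0, 0) [-x clear] — {bearing, spacer}
3. bushing@(0, 1) [-x clear] — {bearing, bushing, spacer}
4. bracket@(-1, 1) [-x clear] — {bearing, bracket, bushing, spacer}
5. cap@(-1, 0) [-x clear] — {bearing, bracket, bushing, cap, spacer}

Valid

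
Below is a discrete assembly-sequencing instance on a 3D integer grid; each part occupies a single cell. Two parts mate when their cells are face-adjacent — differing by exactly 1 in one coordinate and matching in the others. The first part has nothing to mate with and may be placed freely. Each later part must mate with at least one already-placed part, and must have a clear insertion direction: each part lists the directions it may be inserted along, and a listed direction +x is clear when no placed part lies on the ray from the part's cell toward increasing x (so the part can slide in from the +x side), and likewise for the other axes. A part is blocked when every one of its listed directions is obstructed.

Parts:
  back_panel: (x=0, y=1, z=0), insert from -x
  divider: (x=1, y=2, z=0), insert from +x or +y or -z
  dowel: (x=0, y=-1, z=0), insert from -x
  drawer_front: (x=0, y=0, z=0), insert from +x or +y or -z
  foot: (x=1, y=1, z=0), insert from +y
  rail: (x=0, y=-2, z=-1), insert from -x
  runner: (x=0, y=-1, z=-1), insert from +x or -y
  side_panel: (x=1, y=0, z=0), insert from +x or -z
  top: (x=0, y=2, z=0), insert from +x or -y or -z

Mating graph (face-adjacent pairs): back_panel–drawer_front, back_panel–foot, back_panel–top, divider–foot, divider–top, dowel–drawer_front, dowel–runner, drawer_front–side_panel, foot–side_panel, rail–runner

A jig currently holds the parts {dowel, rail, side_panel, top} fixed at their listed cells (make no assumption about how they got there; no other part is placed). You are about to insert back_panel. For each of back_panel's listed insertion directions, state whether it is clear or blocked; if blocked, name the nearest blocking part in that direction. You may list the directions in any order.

-x: ray from back_panel(0, 1, 0) has no placed part ⇒ clear

-x: clear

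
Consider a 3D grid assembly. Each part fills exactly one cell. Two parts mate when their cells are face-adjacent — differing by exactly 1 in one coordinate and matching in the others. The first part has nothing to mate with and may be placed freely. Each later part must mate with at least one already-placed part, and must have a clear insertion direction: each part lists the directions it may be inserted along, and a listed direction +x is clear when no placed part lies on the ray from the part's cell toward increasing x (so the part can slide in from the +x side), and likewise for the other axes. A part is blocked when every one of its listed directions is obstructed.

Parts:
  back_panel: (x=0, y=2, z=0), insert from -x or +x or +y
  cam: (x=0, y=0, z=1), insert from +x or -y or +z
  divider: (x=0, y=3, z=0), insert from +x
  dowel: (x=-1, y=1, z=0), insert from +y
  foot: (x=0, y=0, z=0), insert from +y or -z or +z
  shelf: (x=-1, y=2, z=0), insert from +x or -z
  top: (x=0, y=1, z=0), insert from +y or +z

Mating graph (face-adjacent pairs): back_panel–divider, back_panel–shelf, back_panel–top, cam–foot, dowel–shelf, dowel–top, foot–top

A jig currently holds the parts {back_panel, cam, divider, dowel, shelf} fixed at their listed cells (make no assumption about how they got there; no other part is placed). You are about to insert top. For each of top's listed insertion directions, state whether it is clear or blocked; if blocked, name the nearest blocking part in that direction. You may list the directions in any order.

+y: nearest on ray is back_panel@(0, 2, 0) ⇒ blocked
+z: ray from top(0, 1, 0) has no placed part ⇒ clear

+y: blocked by back_panel; +z: clear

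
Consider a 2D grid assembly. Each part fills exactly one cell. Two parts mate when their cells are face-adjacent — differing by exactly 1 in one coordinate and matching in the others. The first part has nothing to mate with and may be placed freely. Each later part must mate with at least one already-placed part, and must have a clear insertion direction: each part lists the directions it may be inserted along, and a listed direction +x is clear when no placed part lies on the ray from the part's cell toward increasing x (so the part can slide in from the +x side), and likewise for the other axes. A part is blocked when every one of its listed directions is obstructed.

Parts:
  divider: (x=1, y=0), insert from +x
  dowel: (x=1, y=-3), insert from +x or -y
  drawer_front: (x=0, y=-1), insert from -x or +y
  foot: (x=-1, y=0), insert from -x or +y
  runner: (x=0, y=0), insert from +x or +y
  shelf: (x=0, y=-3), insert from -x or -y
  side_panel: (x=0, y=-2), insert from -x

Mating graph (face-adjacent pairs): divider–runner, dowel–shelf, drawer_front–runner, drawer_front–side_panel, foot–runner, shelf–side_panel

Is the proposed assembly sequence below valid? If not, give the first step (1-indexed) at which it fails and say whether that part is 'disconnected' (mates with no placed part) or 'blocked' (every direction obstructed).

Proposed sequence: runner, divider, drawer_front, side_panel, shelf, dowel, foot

Valid

1. runner@(0, 0) [+x clear] — {runner}
2. divider@(1, 0) [+x clear] — {divider, runner}
3. drawer_front@(0, -1) [-x clear] — {divider, drawer_front, runner}
4. side_panel@(0, -2) [-x clear] — {divider, drawer_front, runner, side_panel}
5. shelf@(0, -3) [-x clear] — {divider, drawer_front, runner, shelf, side_panel}
6. dowel@(1, -3) [+x clear] — {divider, dowel, drawer_front, runner, shelf, side_panel}
7. foot@(-1, 0) [-x clear] — {divider, dowel, drawer_front, foot, runner, shelf, side_panel}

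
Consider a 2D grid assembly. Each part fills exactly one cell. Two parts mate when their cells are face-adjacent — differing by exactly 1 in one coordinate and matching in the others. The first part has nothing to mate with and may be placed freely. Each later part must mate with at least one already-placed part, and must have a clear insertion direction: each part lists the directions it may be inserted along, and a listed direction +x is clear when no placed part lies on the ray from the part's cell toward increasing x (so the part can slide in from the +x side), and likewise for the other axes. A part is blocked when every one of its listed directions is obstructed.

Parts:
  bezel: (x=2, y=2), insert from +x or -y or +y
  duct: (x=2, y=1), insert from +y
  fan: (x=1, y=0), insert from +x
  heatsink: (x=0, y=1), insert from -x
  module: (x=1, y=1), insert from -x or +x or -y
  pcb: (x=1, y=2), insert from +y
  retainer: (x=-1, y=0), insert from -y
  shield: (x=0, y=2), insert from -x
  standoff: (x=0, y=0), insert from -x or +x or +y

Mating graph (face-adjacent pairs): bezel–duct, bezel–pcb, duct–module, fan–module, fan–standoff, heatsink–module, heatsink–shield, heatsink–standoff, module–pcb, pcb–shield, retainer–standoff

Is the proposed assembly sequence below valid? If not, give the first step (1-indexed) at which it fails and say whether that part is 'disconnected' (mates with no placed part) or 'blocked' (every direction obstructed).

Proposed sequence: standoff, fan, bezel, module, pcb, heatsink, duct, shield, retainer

Invalid at step 3 (disconnected)

1. standoff@(0, 0) [-x clear] — {standoff}
2. fan@(1, 0) [+x clear] — {fan, standoff}
3. bezel@(2, 2) — no placed neighbour ⇒ disconnected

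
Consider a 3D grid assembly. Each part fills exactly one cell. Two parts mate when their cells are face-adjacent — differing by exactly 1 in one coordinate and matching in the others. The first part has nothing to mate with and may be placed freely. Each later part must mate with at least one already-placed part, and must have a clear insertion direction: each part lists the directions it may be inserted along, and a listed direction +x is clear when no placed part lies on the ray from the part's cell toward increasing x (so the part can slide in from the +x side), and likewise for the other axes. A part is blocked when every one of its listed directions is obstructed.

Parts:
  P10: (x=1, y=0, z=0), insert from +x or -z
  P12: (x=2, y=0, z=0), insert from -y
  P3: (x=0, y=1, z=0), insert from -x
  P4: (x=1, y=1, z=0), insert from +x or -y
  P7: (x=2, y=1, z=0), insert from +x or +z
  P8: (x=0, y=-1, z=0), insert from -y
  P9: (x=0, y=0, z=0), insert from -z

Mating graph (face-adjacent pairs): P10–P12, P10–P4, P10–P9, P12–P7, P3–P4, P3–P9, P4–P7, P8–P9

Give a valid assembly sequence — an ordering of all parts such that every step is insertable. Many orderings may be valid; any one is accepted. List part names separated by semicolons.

1. P4@(1, 1, 0) [+x clear] — {P4}
2. P10@(1, 0, 0) [+x clear] — {P10, P4}
3. P12@(2, 0, 0) [-y clear] — {P10, P12, P4}
4. P3@(0, 1, 0) [-x clear] — {P10, P12, P3, P4}
5. P9@(0, 0, 0) [-z clear] — {P10, P12, P3, P4, P9}
6. P8@(0, -1, 0) [-y clear] — {P10, P12, P3, P4, P8, P9}
7. P7@(2, 1, 0) [+x clear] — {P10, P12, P3, P4, P7, P8, P9}

P4; P10; P12; P3; P9; P8; P7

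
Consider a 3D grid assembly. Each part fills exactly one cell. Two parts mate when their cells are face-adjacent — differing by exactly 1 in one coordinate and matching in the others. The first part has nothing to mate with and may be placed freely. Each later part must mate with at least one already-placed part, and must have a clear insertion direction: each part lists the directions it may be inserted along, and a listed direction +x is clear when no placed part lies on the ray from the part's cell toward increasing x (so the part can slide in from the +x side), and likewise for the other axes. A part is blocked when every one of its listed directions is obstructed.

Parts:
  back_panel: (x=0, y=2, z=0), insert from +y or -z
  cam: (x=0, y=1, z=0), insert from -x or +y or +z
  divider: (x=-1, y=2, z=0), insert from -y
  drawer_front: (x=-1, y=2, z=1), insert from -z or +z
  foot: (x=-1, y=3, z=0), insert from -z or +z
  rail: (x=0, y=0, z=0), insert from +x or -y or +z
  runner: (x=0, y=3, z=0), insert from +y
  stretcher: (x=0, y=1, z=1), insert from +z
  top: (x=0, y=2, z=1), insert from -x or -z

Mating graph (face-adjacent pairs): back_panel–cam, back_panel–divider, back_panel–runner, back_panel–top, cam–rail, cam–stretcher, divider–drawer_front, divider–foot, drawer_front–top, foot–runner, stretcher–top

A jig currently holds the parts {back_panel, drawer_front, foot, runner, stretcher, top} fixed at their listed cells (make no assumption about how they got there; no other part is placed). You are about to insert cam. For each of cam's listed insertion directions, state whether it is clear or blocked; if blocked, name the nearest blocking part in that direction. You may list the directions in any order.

-x: ray from cam(0, 1, 0) has no placed part ⇒ clear
+y: nearest on ray is back_panel@(0, 2, 0) ⇒ blocked
+z: nearest on ray is stretcher@(0, 1, 1) ⇒ blocked

+y: blocked by back_panel; +z: blocked by stretcher; -x: clear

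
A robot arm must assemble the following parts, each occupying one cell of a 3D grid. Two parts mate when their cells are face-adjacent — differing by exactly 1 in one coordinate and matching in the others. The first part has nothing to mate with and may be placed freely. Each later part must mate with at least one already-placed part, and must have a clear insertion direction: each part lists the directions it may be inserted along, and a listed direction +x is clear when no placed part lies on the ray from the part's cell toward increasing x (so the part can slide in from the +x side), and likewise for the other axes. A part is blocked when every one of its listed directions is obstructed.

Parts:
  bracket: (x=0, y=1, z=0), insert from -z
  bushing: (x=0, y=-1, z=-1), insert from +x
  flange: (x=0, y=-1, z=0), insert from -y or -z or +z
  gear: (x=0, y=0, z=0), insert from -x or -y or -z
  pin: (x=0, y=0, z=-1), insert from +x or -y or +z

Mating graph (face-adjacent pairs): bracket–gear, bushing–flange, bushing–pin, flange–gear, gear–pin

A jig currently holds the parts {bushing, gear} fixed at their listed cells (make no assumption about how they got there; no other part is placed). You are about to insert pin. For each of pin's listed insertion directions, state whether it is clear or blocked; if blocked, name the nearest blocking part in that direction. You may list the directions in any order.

+x: ray from pin(0, 0, -1) has no placed part ⇒ clear
-y: nearest on ray is bushing@(0, -1, -1) ⇒ blocked
+z: nearest on ray is gear@(0, 0, 0) ⇒ blocked

+x: clear; +z: blocked by gear; -y: blocked by bushing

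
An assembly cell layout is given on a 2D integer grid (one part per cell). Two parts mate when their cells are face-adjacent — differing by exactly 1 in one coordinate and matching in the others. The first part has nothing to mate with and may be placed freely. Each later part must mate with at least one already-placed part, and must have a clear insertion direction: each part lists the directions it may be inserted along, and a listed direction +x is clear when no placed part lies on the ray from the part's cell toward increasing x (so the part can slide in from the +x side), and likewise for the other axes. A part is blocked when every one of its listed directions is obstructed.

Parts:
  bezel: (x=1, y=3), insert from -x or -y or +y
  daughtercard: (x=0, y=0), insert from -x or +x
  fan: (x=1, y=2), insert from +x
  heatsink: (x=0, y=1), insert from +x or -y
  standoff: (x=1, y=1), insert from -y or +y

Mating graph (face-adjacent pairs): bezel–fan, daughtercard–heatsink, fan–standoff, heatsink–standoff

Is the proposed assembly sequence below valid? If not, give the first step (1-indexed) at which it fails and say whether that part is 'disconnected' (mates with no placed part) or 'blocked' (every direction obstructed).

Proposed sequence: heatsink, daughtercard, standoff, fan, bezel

Valid

1. heatsink@(0, 1) [+x clear] — {heatsink}
2. daughtercard@(0, 0) [-x clear] — {daughtercard, heatsink}
3. standoff@(1, 1) [-y clear] — {daughtercard, heatsink, standoff}
4. fan@(1, 2) [+x clear] — {daughtercard, fan, heatsink, standoff}
5. bezel@(1, 3) [-x clear] — {bezel, daughtercard, fan, heatsink, standoff}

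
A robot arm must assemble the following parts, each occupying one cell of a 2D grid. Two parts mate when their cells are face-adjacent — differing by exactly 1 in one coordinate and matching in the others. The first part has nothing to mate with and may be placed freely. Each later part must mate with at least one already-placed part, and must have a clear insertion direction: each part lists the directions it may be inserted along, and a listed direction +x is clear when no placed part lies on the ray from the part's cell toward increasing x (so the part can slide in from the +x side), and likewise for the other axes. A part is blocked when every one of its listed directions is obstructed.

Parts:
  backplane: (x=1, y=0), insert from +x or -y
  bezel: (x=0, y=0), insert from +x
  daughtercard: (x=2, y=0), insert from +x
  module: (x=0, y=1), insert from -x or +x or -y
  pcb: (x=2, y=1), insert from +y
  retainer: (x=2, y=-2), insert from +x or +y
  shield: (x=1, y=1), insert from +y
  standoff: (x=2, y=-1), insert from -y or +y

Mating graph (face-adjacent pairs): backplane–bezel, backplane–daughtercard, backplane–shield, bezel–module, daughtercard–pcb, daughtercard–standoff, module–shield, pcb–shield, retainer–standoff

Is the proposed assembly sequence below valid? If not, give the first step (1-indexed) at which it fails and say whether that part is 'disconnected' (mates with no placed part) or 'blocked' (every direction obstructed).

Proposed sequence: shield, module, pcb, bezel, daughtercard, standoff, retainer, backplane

1. shield@(1, 1) [+y clear] — {shield}
2. module@(0, 1) [-x clear] — {module, shield}
3. pcb@(2, 1) [+y clear] — {module, pcb, shield}
4. bezel@(0, 0) [+x clear] — {bezel, module, pcb, shield}
5. daughtercard@(2, 0) [+x clear] — {bezel, daughtercard, module, pcb, shield}
6. standoff@(2, -1) [-y clear] — {bezel, daughtercard, module, pcb, shield, standoff}
7. retainer@(2, -2) [+x clear] — {bezel, daughtercard, module, pcb, retainer, shield, standoff}
8. backplane@(1, 0) [-y clear] — {backplane, bezel, daughtercard, module, pcb, retainer, shield, standoff}

Valid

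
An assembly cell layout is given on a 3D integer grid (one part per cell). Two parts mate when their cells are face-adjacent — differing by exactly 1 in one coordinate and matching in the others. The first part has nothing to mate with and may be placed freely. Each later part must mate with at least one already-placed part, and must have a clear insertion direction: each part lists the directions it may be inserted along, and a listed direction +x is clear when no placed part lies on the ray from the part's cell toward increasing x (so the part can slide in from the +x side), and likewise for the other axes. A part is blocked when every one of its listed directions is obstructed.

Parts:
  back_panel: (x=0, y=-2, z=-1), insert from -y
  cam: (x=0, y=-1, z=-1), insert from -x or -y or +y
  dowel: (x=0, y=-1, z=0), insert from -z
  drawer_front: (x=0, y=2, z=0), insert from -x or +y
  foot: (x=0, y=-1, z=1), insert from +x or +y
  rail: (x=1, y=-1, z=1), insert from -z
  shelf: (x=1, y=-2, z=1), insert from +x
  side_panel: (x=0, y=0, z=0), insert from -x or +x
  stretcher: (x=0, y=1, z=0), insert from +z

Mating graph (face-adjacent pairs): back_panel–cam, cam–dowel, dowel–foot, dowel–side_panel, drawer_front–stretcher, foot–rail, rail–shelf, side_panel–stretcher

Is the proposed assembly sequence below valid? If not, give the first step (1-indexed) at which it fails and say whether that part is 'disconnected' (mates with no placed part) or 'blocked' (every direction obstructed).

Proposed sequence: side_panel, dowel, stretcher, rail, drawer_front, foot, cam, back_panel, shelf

Invalid at step 4 (disconnected)

1. side_panel@(0, 0, 0) [-x clear] — {side_panel}
2. dowel@(0, -1, 0) [-z clear] — {dowel, side_panel}
3. stretcher@(0, 1, 0) [+z clear] — {dowel, side_panel, stretcher}
4. rail@(1, -1, 1) — no placed neighbour ⇒ disconnected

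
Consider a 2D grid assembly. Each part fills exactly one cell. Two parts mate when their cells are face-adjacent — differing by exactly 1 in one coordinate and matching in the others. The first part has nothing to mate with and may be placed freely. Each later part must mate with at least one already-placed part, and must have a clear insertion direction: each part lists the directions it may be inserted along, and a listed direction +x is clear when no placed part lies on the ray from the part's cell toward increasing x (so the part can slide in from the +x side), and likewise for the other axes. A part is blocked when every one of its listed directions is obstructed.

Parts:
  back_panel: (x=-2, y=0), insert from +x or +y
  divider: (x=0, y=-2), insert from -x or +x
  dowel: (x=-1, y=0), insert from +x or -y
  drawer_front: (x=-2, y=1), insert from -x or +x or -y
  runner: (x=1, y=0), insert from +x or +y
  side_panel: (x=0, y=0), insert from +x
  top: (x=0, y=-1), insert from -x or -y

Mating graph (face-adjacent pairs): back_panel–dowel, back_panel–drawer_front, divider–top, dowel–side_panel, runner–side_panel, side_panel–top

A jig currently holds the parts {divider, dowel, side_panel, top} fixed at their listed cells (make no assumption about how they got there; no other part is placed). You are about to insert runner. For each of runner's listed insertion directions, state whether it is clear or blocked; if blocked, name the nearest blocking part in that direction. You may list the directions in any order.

+x: ray from runner(1, 0) has no placed part ⇒ clear
+y: ray from runner(1, 0) has no placed part ⇒ clear

+x: clear; +y: clear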